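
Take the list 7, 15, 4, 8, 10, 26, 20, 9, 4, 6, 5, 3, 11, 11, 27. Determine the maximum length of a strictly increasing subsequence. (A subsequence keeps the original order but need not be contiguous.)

Let dp[i] be the length of the longest such subsequence ending at index i:
i:      1  2  3  4  5  6  7  8  9 10 11 12 13 14 15
a[i]:   7 15  4  8 10 26 20  9  4  6  5  3 11 11 27
dp:     1  2  1  2  3  4  4  3  1  2  2  1  4  4  5
Maximum dp value is 5.

5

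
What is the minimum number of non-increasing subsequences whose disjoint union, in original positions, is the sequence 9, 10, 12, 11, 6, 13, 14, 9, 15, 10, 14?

The minimum number of non-increasing subsequences covering a sequence equals the length of its longest strictly increasing subsequence.
LIS length is 6 (e.g. 9, 10, 12, 13, 14, 15), so 6 piles are needed.

6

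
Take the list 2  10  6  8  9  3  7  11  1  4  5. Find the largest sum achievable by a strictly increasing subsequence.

Let S[i] be the best sum of a strictly increasing subsequence ending at i:
i:      1  2  3  4  5  6  7  8  9 10 11
a[i]:   2 10  6  8  9  3  7 11  1  4  5
S:      2 12  8 16 25  5 15 36  1  9 14
Maximum is 36 (e.g. 2 + 6 + 8 + 9 + 11).

36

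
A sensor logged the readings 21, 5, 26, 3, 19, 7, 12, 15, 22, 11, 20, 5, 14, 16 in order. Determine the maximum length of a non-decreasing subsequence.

Track the smallest tail for each achievable length (allowing ties):
21 → extends → [21]
5 → replaces 21 → [5]
26 → extends → [5, 26]
3 → replaces 5 → [3, 26]
19 → replaces 26 → [3, 19]
7 → replaces 19 → [3, 7]
12 → extends → [3, 7, 12]
15 → extends → [3, 7, 12, 15]
22 → extends → [3, 7, 12, 15, 22]
11 → replaces 12 → [3, 7, 11, 15, 22]
20 → replaces 22 → [3, 7, 11, 15, 20]
5 → replaces 7 → [3, 5, 11, 15, 20]
14 → replaces 15 → [3, 5, 11, 14, 20]
16 → replaces 20 → [3, 5, 11, 14, 16]
Five tails, so the longest non-decreasing subsequence has length 5 (e.g. 5, 7, 12, 15, 22).

5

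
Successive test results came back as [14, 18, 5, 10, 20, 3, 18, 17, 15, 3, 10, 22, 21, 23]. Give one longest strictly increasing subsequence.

14, 18, 20, 22, 23

Patience tails give the LIS length; then backtrack through the dp parents:
14 → extends → [14]
18 → extends → [14, 18]
5 → replaces 14 → [5, 18]
10 → replaces 18 → [5, 10]
20 → extends → [5, 10, 20]
3 → replaces 5 → [3, 10, 20]
18 → replaces 20 → [3, 10, 18]
17 → replaces 18 → [3, 10, 17]
15 → replaces 17 → [3, 10, 15]
3 → already a tail → [3, 10, 15]
10 → already a tail → [3, 10, 15]
22 → extends → [3, 10, 15, 22]
21 → replaces 22 → [3, 10, 15, 21]
23 → extends → [3, 10, 15, 21, 23]
Length 5; one witness is 14, 18, 20, 22, 23.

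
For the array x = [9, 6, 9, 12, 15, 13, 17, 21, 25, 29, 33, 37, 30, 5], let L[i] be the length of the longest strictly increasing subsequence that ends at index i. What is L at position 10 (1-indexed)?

8

dp[i] = 1 + max{dp[j] : j<i, x[j]<x[i]} (or 1 if no such j):
i:      1  2  3  4  5  6  7  8  9 10 11 12 13 14
x[i]:   9  6  9 12 15 13 17 21 25 29 33 37 30  5
dp:     1  1  2  3  4  4  5  6  7  8  9 10  9  1
At index 10 the value is 8.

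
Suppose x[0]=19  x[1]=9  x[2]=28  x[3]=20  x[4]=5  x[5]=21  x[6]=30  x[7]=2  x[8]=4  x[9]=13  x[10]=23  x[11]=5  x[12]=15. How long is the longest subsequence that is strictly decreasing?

4

Let dp[i] be the longest strictly decreasing subsequence ending at i:
i:      0  1  2  3  4  5  6  7  8  9 10 11 12
x[i]:  19  9 28 20  5 21 30  2  4 13 23  5 15
dp:     1  2  1  2  3  2  1  4  4  3  2  4  3
Maximum is 4.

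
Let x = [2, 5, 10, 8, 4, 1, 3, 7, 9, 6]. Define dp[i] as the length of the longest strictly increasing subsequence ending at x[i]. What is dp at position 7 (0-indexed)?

dp[i] = 1 + max{dp[j] : j<i, x[j]<x[i]} (or 1 if no such j):
i:      0  1  2  3  4  5  6  7  8  9
x[i]:   2  5 10  8  4  1  3  7  9  6
dp:     1  2  3  3  2  1  2  3  4  3
At index 7 the value is 3.

3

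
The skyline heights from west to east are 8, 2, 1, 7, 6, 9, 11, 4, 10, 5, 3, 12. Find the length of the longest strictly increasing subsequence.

5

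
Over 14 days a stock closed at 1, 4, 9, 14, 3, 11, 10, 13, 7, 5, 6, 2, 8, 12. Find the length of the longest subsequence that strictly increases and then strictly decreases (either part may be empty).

inc[i] = longest strictly increasing subsequence ending at i; dec[i] = longest strictly decreasing subsequence starting at i:
i:      1  2  3  4  5  6  7  8  9 10 11 12 13 14
a[i]:   1  4  9 14  3 11 10 13  7  5  6  2  8 12
inc:    1  2  3  4  2  4  4  5  3  3  4  2  5  6
dec:    1  3  4  6  2  5  4  4  3  2  2  1  1  1
Best peak at i=4 (value 14): inc=4, dec=6, length 4+6−1 = 9.

9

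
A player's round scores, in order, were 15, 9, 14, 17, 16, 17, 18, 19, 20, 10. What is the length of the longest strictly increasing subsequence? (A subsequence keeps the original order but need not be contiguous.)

Track the smallest tail for each achievable length (strict):
15 → extends → [15]
9 → replaces 15 → [9]
14 → extends → [9, 14]
17 → extends → [9, 14, 17]
16 → replaces 17 → [9, 14, 16]
17 → extends → [9, 14, 16, 17]
18 → extends → [9, 14, 16, 17, 18]
19 → extends → [9, 14, 16, 17, 18, 19]
20 → extends → [9, 14, 16, 17, 18, 19, 20]
10 → replaces 14 → [9, 10, 16, 17, 18, 19, 20]
Seven tails, so the longest strictly increasing subsequence has length 7 (e.g. 9, 14, 16, 17, 18, 19, 20).

7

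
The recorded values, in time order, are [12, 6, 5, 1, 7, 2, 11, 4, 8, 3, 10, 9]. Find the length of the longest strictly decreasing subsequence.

5

Negate each value so 'decreasing' becomes 'increasing', then run patience tails on the negated sequence:
-12 → extends → [-12]
-6 → extends → [-12, -6]
-5 → extends → [-12, -6, -5]
-1 → extends → [-12, -6, -5, -1]
-7 → replaces -6 → [-12, -7, -5, -1]
-2 → replaces -1 → [-12, -7, -5, -2]
-11 → replaces -7 → [-12, -11, -5, -2]
-4 → replaces -2 → [-12, -11, -5, -4]
-8 → replaces -5 → [-12, -11, -8, -4]
-3 → extends → [-12, -11, -8, -4, -3]
-10 → replaces -8 → [-12, -11, -10, -4, -3]
-9 → replaces -4 → [-12, -11, -10, -9, -3]
Five tails, so the longest strictly decreasing subsequence of the original has length 5.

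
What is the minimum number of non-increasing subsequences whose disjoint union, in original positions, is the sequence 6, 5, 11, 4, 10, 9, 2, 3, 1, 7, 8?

Place each on the leftmost legal pile:
6 → new pile 1 (tops now [6])
5 → pile 1 (tops now [5])
11 → new pile 2 (tops now [5, 11])
4 → pile 1 (tops now [4, 11])
10 → pile 2 (tops now [4, 10])
9 → pile 2 (tops now [4, 9])
2 → pile 1 (tops now [2, 9])
3 → pile 2 (tops now [2, 3])
1 → pile 1 (tops now [1, 3])
7 → new pile 3 (tops now [1, 3, 7])
8 → new pile 4 (tops now [1, 3, 7, 8])
Four piles.

4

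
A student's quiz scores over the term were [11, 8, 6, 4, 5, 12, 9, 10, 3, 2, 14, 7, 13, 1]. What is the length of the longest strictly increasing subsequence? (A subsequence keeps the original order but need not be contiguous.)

5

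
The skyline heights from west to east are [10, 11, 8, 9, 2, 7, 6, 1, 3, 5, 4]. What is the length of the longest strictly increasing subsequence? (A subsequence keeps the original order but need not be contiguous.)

3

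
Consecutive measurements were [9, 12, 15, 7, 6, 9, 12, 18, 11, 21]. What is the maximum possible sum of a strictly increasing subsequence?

Let S[i] be the best sum of a strictly increasing subsequence ending at i:
i:      1  2  3  4  5  6  7  8  9 10
a[i]:   9 12 15  7  6  9 12 18 11 21
S:      9 21 36  7  6 16 28 54 27 75
Maximum is 75 (e.g. 9 + 12 + 15 + 18 + 21).

75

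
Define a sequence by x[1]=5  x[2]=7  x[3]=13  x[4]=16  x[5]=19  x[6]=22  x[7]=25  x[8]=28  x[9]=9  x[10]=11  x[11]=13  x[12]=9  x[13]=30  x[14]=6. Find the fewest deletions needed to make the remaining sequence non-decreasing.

Fewest deletions = n − (longest non-decreasing subsequence).
Patience tails:
5 → extends → [5]
7 → extends → [5, 7]
13 → extends → [5, 7, 13]
16 → extends → [5, 7, 13, 16]
19 → extends → [5, 7, 13, 16, 19]
22 → extends → [5, 7, 13, 16, 19, 22]
25 → extends → [5, 7, 13, 16, 19, 22, 25]
28 → extends → [5, 7, 13, 16, 19, 22, 25, 28]
9 → replaces 13 → [5, 7, 9, 16, 19, 22, 25, 28]
11 → replaces 16 → [5, 7, 9, 11, 19, 22, 25, 28]
13 → replaces 19 → [5, 7, 9, 11, 13, 22, 25, 28]
9 → replaces 11 → [5, 7, 9, 9, 13, 22, 25, 28]
30 → extends → [5, 7, 9, 9, 13, 22, 25, 28, 30]
6 → replaces 7 → [5, 6, 9, 9, 13, 22, 25, 28, 30]
Longest non-decreasing subsequence has length 9, so deletions = 14 − 9 = 5.

5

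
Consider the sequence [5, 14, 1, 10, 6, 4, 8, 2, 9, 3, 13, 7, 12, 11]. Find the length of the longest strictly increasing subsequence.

Track the smallest tail for each achievable length (strict):
5 → extends → [5]
14 → extends → [5, 14]
1 → replaces 5 → [1, 14]
10 → replaces 14 → [1, 10]
6 → replaces 10 → [1, 6]
4 → replaces 6 → [1, 4]
8 → extends → [1, 4, 8]
2 → replaces 4 → [1, 2, 8]
9 → extends → [1, 2, 8, 9]
3 → replaces 8 → [1, 2, 3, 9]
13 → extends → [1, 2, 3, 9, 13]
7 → replaces 9 → [1, 2, 3, 7, 13]
12 → replaces 13 → [1, 2, 3, 7, 12]
11 → replaces 12 → [1, 2, 3, 7, 11]
Five tails, so the longest strictly increasing subsequence has length 5 (e.g. 5, 6, 8, 9, 13).

5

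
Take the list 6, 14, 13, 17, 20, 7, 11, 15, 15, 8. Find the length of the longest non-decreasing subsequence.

5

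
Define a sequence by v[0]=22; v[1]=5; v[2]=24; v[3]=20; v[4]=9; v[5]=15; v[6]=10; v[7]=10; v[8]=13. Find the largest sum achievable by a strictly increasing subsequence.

Let S[i] be the best sum of a strictly increasing subsequence ending at i:
i:      0  1  2  3  4  5  6  7  8
v[i]:  22  5 24 20  9 15 10 10 13
S:     22  5 46 25 14 29 24 24 37
Maximum is 46 (e.g. 22 + 24).

46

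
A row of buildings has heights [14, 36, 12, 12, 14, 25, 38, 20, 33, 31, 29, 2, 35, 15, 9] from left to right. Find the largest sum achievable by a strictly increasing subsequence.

Let S[i] be the best sum of a strictly increasing subsequence ending at i:
i:       1   2   3   4   5   6   7   8   9  10  11  12  13  14  15
a[i]:   14  36  12  12  14  25  38  20  33  31  29   2  35  15   9
S:      14  50  12  12  26  51  89  46  84  82  80   2 119  41  11
Maximum is 119 (e.g. 12 + 14 + 25 + 33 + 35).

119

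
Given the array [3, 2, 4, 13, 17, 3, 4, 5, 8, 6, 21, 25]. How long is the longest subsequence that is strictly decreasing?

Negate each value so 'decreasing' becomes 'increasing', then run patience tails on the negated sequence:
-3 → extends → [-3]
-2 → extends → [-3, -2]
-4 → replaces -3 → [-4, -2]
-13 → replaces -4 → [-13, -2]
-17 → replaces -13 → [-17, -2]
-3 → replaces -2 → [-17, -3]
-4 → replaces -3 → [-17, -4]
-5 → replaces -4 → [-17, -5]
-8 → replaces -5 → [-17, -8]
-6 → extends → [-17, -8, -6]
-21 → replaces -17 → [-21, -8, -6]
-25 → replaces -21 → [-25, -8, -6]
Three tails, so the longest strictly decreasing subsequence of the original has length 3.

3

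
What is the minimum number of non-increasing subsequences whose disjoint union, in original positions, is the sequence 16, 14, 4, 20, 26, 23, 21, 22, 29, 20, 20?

Place each on the leftmost legal pile:
16 → new pile 1 (tops now [16])
14 → pile 1 (tops now [14])
4 → pile 1 (tops now [4])
20 → new pile 2 (tops now [4, 20])
26 → new pile 3 (tops now [4, 20, 26])
23 → pile 3 (tops now [4, 20, 23])
21 → pile 3 (tops now [4, 20, 21])
22 → new pile 4 (tops now [4, 20, 21, 22])
29 → new pile 5 (tops now [4, 20, 21, 22, 29])
20 → pile 2 (tops now [4, 20, 21, 22, 29])
20 → pile 2 (tops now [4, 20, 21, 22, 29])
Five piles.

5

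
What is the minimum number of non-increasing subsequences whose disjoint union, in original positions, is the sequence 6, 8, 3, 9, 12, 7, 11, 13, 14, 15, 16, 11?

The minimum number of non-increasing subsequences covering a sequence equals the length of its longest strictly increasing subsequence.
LIS length is 8 (e.g. 6, 8, 9, 12, 13, 14, 15, 16), so 8 piles are needed.

8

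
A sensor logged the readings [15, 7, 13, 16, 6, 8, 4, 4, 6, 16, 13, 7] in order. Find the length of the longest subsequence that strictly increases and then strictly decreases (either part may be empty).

5

inc[i] = longest strictly increasing subsequence ending at i; dec[i] = longest strictly decreasing subsequence starting at i:
i:      1  2  3  4  5  6  7  8  9 10 11 12
a[i]:  15  7 13 16  6  8  4  4  6 16 13  7
inc:    1  1  2  3  1  2  1  1  2  3  3  3
dec:    4  3  3  3  2  2  1  1  1  3  2  1
Best peak at i=4 (value 16): inc=3, dec=3, length 3+3−1 = 5.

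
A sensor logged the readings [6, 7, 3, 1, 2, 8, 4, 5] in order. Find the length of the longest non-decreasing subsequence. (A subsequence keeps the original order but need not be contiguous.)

4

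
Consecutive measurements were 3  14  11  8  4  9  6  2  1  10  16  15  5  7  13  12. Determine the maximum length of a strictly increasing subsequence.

5

Track the smallest tail for each achievable length (strict):
3 → extends → [3]
14 → extends → [3, 14]
11 → replaces 14 → [3, 11]
8 → replaces 11 → [3, 8]
4 → replaces 8 → [3, 4]
9 → extends → [3, 4, 9]
6 → replaces 9 → [3, 4, 6]
2 → replaces 3 → [2, 4, 6]
1 → replaces 2 → [1, 4, 6]
10 → extends → [1, 4, 6, 10]
16 → extends → [1, 4, 6, 10, 16]
15 → replaces 16 → [1, 4, 6, 10, 15]
5 → replaces 6 → [1, 4, 5, 10, 15]
7 → replaces 10 → [1, 4, 5, 7, 15]
13 → replaces 15 → [1, 4, 5, 7, 13]
12 → replaces 13 → [1, 4, 5, 7, 12]
Five tails, so the longest strictly increasing subsequence has length 5 (e.g. 3, 8, 9, 10, 16).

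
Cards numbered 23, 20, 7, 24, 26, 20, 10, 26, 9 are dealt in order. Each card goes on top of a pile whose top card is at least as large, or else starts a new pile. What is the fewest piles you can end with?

3

Place each on the leftmost legal pile:
23 → new pile 1 (tops now [23])
20 → pile 1 (tops now [20])
7 → pile 1 (tops now [7])
24 → new pile 2 (tops now [7, 24])
26 → new pile 3 (tops now [7, 24, 26])
20 → pile 2 (tops now [7, 20, 26])
10 → pile 2 (tops now [7, 10, 26])
26 → pile 3 (tops now [7, 10, 26])
9 → pile 2 (tops now [7, 9, 26])
Three piles.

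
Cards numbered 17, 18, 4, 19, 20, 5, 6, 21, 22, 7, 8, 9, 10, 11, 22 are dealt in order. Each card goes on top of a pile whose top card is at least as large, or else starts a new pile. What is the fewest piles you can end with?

Place each on the leftmost legal pile:
17 → new pile 1 (tops now [17])
18 → new pile 2 (tops now [17, 18])
4 → pile 1 (tops now [4, 18])
19 → new pile 3 (tops now [4, 18, 19])
20 → new pile 4 (tops now [4, 18, 19, 20])
5 → pile 2 (tops now [4, 5, 19, 20])
6 → pile 3 (tops now [4, 5, 6, 20])
21 → new pile 5 (tops now [4, 5, 6, 20, 21])
22 → new pile 6 (tops now [4, 5, 6, 20, 21, 22])
7 → pile 4 (tops now [4, 5, 6, 7, 21, 22])
8 → pile 5 (tops now [4, 5, 6, 7, 8, 22])
9 → pile 6 (tops now [4, 5, 6, 7, 8, 9])
10 → new pile 7 (tops now [4, 5, 6, 7, 8, 9, 10])
11 → new pile 8 (tops now [4, 5, 6, 7, 8, 9, 10, 11])
22 → new pile 9 (tops now [4, 5, 6, 7, 8, 9, 10, 11, 22])
Nine piles.

9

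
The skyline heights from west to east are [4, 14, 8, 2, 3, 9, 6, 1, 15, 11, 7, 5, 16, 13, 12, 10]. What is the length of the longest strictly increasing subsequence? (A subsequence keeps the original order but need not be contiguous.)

Track the smallest tail for each achievable length (strict):
4 → extends → [4]
14 → extends → [4, 14]
8 → replaces 14 → [4, 8]
2 → replaces 4 → [2, 8]
3 → replaces 8 → [2, 3]
9 → extends → [2, 3, 9]
6 → replaces 9 → [2, 3, 6]
1 → replaces 2 → [1, 3, 6]
15 → extends → [1, 3, 6, 15]
11 → replaces 15 → [1, 3, 6, 11]
7 → replaces 11 → [1, 3, 6, 7]
5 → replaces 6 → [1, 3, 5, 7]
16 → extends → [1, 3, 5, 7, 16]
13 → replaces 16 → [1, 3, 5, 7, 13]
12 → replaces 13 → [1, 3, 5, 7, 12]
10 → replaces 12 → [1, 3, 5, 7, 10]
Five tails, so the longest strictly increasing subsequence has length 5 (e.g. 4, 8, 9, 15, 16).

5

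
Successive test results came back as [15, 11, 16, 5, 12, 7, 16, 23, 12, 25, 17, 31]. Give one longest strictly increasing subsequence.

11, 12, 16, 23, 25, 31

Patience tails give the LIS length; then backtrack through the dp parents:
15 → extends → [15]
11 → replaces 15 → [11]
16 → extends → [11, 16]
5 → replaces 11 → [5, 16]
12 → replaces 16 → [5, 12]
7 → replaces 12 → [5, 7]
16 → extends → [5, 7, 16]
23 → extends → [5, 7, 16, 23]
12 → replaces 16 → [5, 7, 12, 23]
25 → extends → [5, 7, 12, 23, 25]
17 → replaces 23 → [5, 7, 12, 17, 25]
31 → extends → [5, 7, 12, 17, 25, 31]
Length 6; one witness is 11, 12, 16, 23, 25, 31.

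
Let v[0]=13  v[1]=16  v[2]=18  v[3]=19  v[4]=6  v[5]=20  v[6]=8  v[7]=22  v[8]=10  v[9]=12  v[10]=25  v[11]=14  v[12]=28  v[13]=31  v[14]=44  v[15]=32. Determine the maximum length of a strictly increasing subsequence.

10

Let dp[i] be the length of the longest such subsequence ending at index i:
i:      0  1  2  3  4  5  6  7  8  9 10 11 12 13 14 15
v[i]:  13 16 18 19  6 20  8 22 10 12 25 14 28 31 44 32
dp:     1  2  3  4  1  5  2  6  3  4  7  5  8  9 10 10
Maximum dp value is 10.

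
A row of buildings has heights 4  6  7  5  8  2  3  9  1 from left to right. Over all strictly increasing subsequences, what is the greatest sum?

34

Let S[i] be the best sum of a strictly increasing subsequence ending at i:
i:      1  2  3  4  5  6  7  8  9
a[i]:   4  6  7  5  8  2  3  9  1
S:      4 10 17  9 25  2  5 34  1
Maximum is 34 (e.g. 4 + 6 + 7 + 8 + 9).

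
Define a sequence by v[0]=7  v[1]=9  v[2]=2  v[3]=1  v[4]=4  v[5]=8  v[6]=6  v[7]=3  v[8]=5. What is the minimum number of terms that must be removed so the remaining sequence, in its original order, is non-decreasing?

Fewest deletions = n − (longest non-decreasing subsequence).
Patience tails:
7 → extends → [7]
9 → extends → [7, 9]
2 → replaces 7 → [2, 9]
1 → replaces 2 → [1, 9]
4 → replaces 9 → [1, 4]
8 → extends → [1, 4, 8]
6 → replaces 8 → [1, 4, 6]
3 → replaces 4 → [1, 3, 6]
5 → replaces 6 → [1, 3, 5]
Longest non-decreasing subsequence has length 3, so deletions = 9 − 3 = 6.

6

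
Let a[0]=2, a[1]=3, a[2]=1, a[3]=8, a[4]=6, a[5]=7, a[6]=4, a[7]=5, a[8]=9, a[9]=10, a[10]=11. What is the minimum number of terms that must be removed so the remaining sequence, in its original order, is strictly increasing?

Fewest deletions = n − (longest strictly increasing subsequence).
Patience tails:
2 → extends → [2]
3 → extends → [2, 3]
1 → replaces 2 → [1, 3]
8 → extends → [1, 3, 8]
6 → replaces 8 → [1, 3, 6]
7 → extends → [1, 3, 6, 7]
4 → replaces 6 → [1, 3, 4, 7]
5 → replaces 7 → [1, 3, 4, 5]
9 → extends → [1, 3, 4, 5, 9]
10 → extends → [1, 3, 4, 5, 9, 10]
11 → extends → [1, 3, 4, 5, 9, 10, 11]
Longest strictly increasing subsequence has length 7, so deletions = 11 − 7 = 4.

4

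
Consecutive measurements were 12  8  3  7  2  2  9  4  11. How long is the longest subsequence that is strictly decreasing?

4

Let dp[i] be the longest strictly decreasing subsequence ending at i:
i:      1  2  3  4  5  6  7  8  9
a[i]:  12  8  3  7  2  2  9  4 11
dp:     1  2  3  3  4  4  2  4  2
Maximum is 4.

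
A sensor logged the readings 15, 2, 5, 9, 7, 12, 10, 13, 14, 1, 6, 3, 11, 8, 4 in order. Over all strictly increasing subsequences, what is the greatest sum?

55

Let S[i] be the best sum of a strictly increasing subsequence ending at i:
i:      1  2  3  4  5  6  7  8  9 10 11 12 13 14 15
a[i]:  15  2  5  9  7 12 10 13 14  1  6  3 11  8  4
S:     15  2  7 16 14 28 26 41 55  1 13  5 37 22  9
Maximum is 55 (e.g. 2 + 5 + 9 + 12 + 13 + 14).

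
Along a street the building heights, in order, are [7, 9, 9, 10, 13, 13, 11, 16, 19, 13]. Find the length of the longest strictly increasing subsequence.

6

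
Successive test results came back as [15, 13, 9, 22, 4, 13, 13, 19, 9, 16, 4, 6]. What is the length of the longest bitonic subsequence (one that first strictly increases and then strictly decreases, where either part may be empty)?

5

inc[i] = longest strictly increasing subsequence ending at i; dec[i] = longest strictly decreasing subsequence starting at i:
i:      1  2  3  4  5  6  7  8  9 10 11 12
a[i]:  15 13  9 22  4 13 13 19  9 16  4  6
inc:    1  1  1  2  1  2  2  3  2  3  1  2
dec:    4  3  2  4  1  3  3  3  2  2  1  1
Best peak at i=4 (value 22): inc=2, dec=4, length 2+4−1 = 5.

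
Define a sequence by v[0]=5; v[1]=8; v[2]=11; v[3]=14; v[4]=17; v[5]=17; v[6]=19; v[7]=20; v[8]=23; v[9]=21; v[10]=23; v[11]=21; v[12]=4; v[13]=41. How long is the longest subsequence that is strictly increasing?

10

Let dp[i] be the length of the longest such subsequence ending at index i:
i:      0  1  2  3  4  5  6  7  8  9 10 11 12 13
v[i]:   5  8 11 14 17 17 19 20 23 21 23 21  4 41
dp:     1  2  3  4  5  5  6  7  8  8  9  8  1 10
Maximum dp value is 10.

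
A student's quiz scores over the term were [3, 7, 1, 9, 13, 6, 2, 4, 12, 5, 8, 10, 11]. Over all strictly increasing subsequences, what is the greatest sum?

41

Let S[i] be the best sum of a strictly increasing subsequence ending at i:
i:      1  2  3  4  5  6  7  8  9 10 11 12 13
a[i]:   3  7  1  9 13  6  2  4 12  5  8 10 11
S:      3 10  1 19 32  9  3  7 31 12 20 30 41
Maximum is 41 (e.g. 1 + 2 + 4 + 5 + 8 + 10 + 11).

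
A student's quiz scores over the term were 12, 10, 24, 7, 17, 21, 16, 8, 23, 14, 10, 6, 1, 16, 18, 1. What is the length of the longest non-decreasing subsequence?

5

Track the smallest tail for each achievable length (allowing ties):
12 → extends → [12]
10 → replaces 12 → [10]
24 → extends → [10, 24]
7 → replaces 10 → [7, 24]
17 → replaces 24 → [7, 17]
21 → extends → [7, 17, 21]
16 → replaces 17 → [7, 16, 21]
8 → replaces 16 → [7, 8, 21]
23 → extends → [7, 8, 21, 23]
14 → replaces 21 → [7, 8, 14, 23]
10 → replaces 14 → [7, 8, 10, 23]
6 → replaces 7 → [6, 8, 10, 23]
1 → replaces 6 → [1, 8, 10, 23]
16 → replaces 23 → [1, 8, 10, 16]
18 → extends → [1, 8, 10, 16, 18]
1 → replaces 8 → [1, 1, 10, 16, 18]
Five tails, so the longest non-decreasing subsequence has length 5 (e.g. 7, 8, 14, 16, 18).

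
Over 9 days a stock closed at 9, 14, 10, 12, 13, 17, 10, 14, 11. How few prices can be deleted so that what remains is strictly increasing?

Fewest deletions = n − (longest strictly increasing subsequence).
Patience tails:
9 → extends → [9]
14 → extends → [9, 14]
10 → replaces 14 → [9, 10]
12 → extends → [9, 10, 12]
13 → extends → [9, 10, 12, 13]
17 → extends → [9, 10, 12, 13, 17]
10 → already a tail → [9, 10, 12, 13, 17]
14 → replaces 17 → [9, 10, 12, 13, 14]
11 → replaces 12 → [9, 10, 11, 13, 14]
Longest strictly increasing subsequence has length 5, so deletions = 9 − 5 = 4.

4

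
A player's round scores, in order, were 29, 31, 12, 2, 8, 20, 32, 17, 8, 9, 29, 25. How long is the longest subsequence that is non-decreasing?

5

Track the smallest tail for each achievable length (allowing ties):
29 → extends → [29]
31 → extends → [29, 31]
12 → replaces 29 → [12, 31]
2 → replaces 12 → [2, 31]
8 → replaces 31 → [2, 8]
20 → extends → [2, 8, 20]
32 → extends → [2, 8, 20, 32]
17 → replaces 20 → [2, 8, 17, 32]
8 → replaces 17 → [2, 8, 8, 32]
9 → replaces 32 → [2, 8, 8, 9]
29 → extends → [2, 8, 8, 9, 29]
25 → replaces 29 → [2, 8, 8, 9, 25]
Five tails, so the longest non-decreasing subsequence has length 5 (e.g. 2, 8, 8, 9, 29).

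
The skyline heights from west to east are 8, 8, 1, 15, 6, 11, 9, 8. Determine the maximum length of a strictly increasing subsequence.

3

Let dp[i] be the length of the longest such subsequence ending at index i:
i:      1  2  3  4  5  6  7  8
a[i]:   8  8  1 15  6 11  9  8
dp:     1  1  1  2  2  3  3  3
Maximum dp value is 3.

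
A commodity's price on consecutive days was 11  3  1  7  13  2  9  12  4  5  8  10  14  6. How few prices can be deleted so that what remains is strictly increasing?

7

Fewest deletions = n − (longest strictly increasing subsequence).
Patience tails:
11 → extends → [11]
3 → replaces 11 → [3]
1 → replaces 3 → [1]
7 → extends → [1, 7]
13 → extends → [1, 7, 13]
2 → replaces 7 → [1, 2, 13]
9 → replaces 13 → [1, 2, 9]
12 → extends → [1, 2, 9, 12]
4 → replaces 9 → [1, 2, 4, 12]
5 → replaces 12 → [1, 2, 4, 5]
8 → extends → [1, 2, 4, 5, 8]
10 → extends → [1, 2, 4, 5, 8, 10]
14 → extends → [1, 2, 4, 5, 8, 10, 14]
6 → replaces 8 → [1, 2, 4, 5, 6, 10, 14]
Longest strictly increasing subsequence has length 7, so deletions = 14 − 7 = 7.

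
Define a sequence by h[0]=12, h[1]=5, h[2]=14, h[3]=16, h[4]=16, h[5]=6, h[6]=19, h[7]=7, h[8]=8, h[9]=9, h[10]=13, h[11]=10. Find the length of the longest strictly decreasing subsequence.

3

Negate each value so 'decreasing' becomes 'increasing', then run patience tails on the negated sequence:
-12 → extends → [-12]
-5 → extends → [-12, -5]
-14 → replaces -12 → [-14, -5]
-16 → replaces -14 → [-16, -5]
-16 → already a tail → [-16, -5]
-6 → replaces -5 → [-16, -6]
-19 → replaces -16 → [-19, -6]
-7 → replaces -6 → [-19, -7]
-8 → replaces -7 → [-19, -8]
-9 → replaces -8 → [-19, -9]
-13 → replaces -9 → [-19, -13]
-10 → extends → [-19, -13, -10]
Three tails, so the longest strictly decreasing subsequence of the original has length 3.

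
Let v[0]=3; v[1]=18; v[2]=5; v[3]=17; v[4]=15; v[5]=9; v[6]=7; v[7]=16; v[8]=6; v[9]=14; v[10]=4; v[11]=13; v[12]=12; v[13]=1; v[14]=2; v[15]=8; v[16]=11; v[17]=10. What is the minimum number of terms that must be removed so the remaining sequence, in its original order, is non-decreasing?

13

Fewest deletions = n − (longest non-decreasing subsequence).
Patience tails:
3 → extends → [3]
18 → extends → [3, 18]
5 → replaces 18 → [3, 5]
17 → extends → [3, 5, 17]
15 → replaces 17 → [3, 5, 15]
9 → replaces 15 → [3, 5, 9]
7 → replaces 9 → [3, 5, 7]
16 → extends → [3, 5, 7, 16]
6 → replaces 7 → [3, 5, 6, 16]
14 → replaces 16 → [3, 5, 6, 14]
4 → replaces 5 → [3, 4, 6, 14]
13 → replaces 14 → [3, 4, 6, 13]
12 → replaces 13 → [3, 4, 6, 12]
1 → replaces 3 → [1, 4, 6, 12]
2 → replaces 4 → [1, 2, 6, 12]
8 → replaces 12 → [1, 2, 6, 8]
11 → extends → [1, 2, 6, 8, 11]
10 → replaces 11 → [1, 2, 6, 8, 10]
Longest non-decreasing subsequence has length 5, so deletions = 18 − 5 = 13.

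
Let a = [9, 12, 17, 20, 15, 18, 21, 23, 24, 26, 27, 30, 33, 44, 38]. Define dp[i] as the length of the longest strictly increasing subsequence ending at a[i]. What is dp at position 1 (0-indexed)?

dp[i] = 1 + max{dp[j] : j<i, a[j]<a[i]} (or 1 if no such j):
i:      0  1  2  3  4  5  6  7  8  9 10 11 12 13 14
a[i]:   9 12 17 20 15 18 21 23 24 26 27 30 33 44 38
dp:     1  2  3  4  3  4  5  6  7  8  9 10 11 12 12
At index 1 the value is 2.

2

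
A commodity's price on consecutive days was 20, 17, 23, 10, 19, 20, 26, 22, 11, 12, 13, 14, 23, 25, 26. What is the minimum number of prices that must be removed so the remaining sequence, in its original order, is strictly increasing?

7

Fewest deletions = n − (longest strictly increasing subsequence).
i:      1  2  3  4  5  6  7  8  9 10 11 12 13 14 15
a[i]:  20 17 23 10 19 20 26 22 11 12 13 14 23 25 26
dp:     1  1  2  1  2  3  4  4  2  3  4  5  6  7  8
max dp = 8, so deletions = 15 − 8 = 7.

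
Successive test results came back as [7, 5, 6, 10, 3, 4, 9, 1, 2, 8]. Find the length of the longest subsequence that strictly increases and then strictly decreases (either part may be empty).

5

inc[i] = longest strictly increasing subsequence ending at i; dec[i] = longest strictly decreasing subsequence starting at i:
i:      1  2  3  4  5  6  7  8  9 10
a[i]:   7  5  6 10  3  4  9  1  2  8
inc:    1  1  2  3  1  2  3  1  2  3
dec:    4  3  3  3  2  2  2  1  1  1
Best peak at i=4 (value 10): inc=3, dec=3, length 3+3−1 = 5.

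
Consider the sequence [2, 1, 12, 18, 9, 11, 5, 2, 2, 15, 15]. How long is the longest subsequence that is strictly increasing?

Track the smallest tail for each achievable length (strict):
2 → extends → [2]
1 → replaces 2 → [1]
12 → extends → [1, 12]
18 → extends → [1, 12, 18]
9 → replaces 12 → [1, 9, 18]
11 → replaces 18 → [1, 9, 11]
5 → replaces 9 → [1, 5, 11]
2 → replaces 5 → [1, 2, 11]
2 → already a tail → [1, 2, 11]
15 → extends → [1, 2, 11, 15]
15 → already a tail → [1, 2, 11, 15]
Four tails, so the longest strictly increasing subsequence has length 4 (e.g. 2, 9, 11, 15).

4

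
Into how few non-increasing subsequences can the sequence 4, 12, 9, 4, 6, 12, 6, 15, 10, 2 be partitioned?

4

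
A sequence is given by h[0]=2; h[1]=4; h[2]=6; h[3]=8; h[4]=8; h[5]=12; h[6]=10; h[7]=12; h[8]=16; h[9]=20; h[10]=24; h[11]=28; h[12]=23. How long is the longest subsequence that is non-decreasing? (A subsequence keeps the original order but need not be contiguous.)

Track the smallest tail for each achievable length (allowing ties):
2 → extends → [2]
4 → extends → [2, 4]
6 → extends → [2, 4, 6]
8 → extends → [2, 4, 6, 8]
8 → extends → [2, 4, 6, 8, 8]
12 → extends → [2, 4, 6, 8, 8, 12]
10 → replaces 12 → [2, 4, 6, 8, 8, 10]
12 → extends → [2, 4, 6, 8, 8, 10, 12]
16 → extends → [2, 4, 6, 8, 8, 10, 12, 16]
20 → extends → [2, 4, 6, 8, 8, 10, 12, 16, 20]
24 → extends → [2, 4, 6, 8, 8, 10, 12, 16, 20, 24]
28 → extends → [2, 4, 6, 8, 8, 10, 12, 16, 20, 24, 28]
23 → replaces 24 → [2, 4, 6, 8, 8, 10, 12, 16, 20, 23, 28]
Eleven tails, so the longest non-decreasing subsequence has length 11 (e.g. 2, 4, 6, 8, 8, 12, 12, 16, 20, 24, 28).

11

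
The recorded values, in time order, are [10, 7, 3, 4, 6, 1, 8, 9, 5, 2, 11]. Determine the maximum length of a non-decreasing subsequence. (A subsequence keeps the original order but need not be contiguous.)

6

Let dp[i] be the length of the longest such subsequence ending at index i:
i:      1  2  3  4  5  6  7  8  9 10 11
a[i]:  10  7  3  4  6  1  8  9  5  2 11
dp:     1  1  1  2  3  1  4  5  3  2  6
Maximum dp value is 6.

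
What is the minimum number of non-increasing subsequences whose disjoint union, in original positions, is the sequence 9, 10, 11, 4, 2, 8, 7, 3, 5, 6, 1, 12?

Place each on the leftmost legal pile:
9 → new pile 1 (tops now [9])
10 → new pile 2 (tops now [9, 10])
11 → new pile 3 (tops now [9, 10, 11])
4 → pile 1 (tops now [4, 10, 11])
2 → pile 1 (tops now [2, 10, 11])
8 → pile 2 (tops now [2, 8, 11])
7 → pile 2 (tops now [2, 7, 11])
3 → pile 2 (tops now [2, 3, 11])
5 → pile 3 (tops now [2, 3, 5])
6 → new pile 4 (tops now [2, 3, 5, 6])
1 → pile 1 (tops now [1, 3, 5, 6])
12 → new pile 5 (tops now [1, 3, 5, 6, 12])
Five piles.

5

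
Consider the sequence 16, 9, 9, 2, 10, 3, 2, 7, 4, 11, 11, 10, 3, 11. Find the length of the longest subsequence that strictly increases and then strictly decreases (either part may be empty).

inc[i] = longest strictly increasing subsequence ending at i; dec[i] = longest strictly decreasing subsequence starting at i:
i:      1  2  3  4  5  6  7  8  9 10 11 12 13 14
a[i]:  16  9  9  2 10  3  2  7  4 11 11 10  3 11
inc:    1  1  1  1  2  2  1  3  3  4  4  4  2  5
dec:    5  4  4  1  4  2  1  3  2  3  3  2  1  1
Best peak at i=10 (value 11): inc=4, dec=3, length 4+3−1 = 6.

6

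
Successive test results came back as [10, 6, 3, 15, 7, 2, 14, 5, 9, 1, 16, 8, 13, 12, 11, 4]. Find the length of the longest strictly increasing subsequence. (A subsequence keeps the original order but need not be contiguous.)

4

Track the smallest tail for each achievable length (strict):
10 → extends → [10]
6 → replaces 10 → [6]
3 → replaces 6 → [3]
15 → extends → [3, 15]
7 → replaces 15 → [3, 7]
2 → replaces 3 → [2, 7]
14 → extends → [2, 7, 14]
5 → replaces 7 → [2, 5, 14]
9 → replaces 14 → [2, 5, 9]
1 → replaces 2 → [1, 5, 9]
16 → extends → [1, 5, 9, 16]
8 → replaces 9 → [1, 5, 8, 16]
13 → replaces 16 → [1, 5, 8, 13]
12 → replaces 13 → [1, 5, 8, 12]
11 → replaces 12 → [1, 5, 8, 11]
4 → replaces 5 → [1, 4, 8, 11]
Four tails, so the longest strictly increasing subsequence has length 4 (e.g. 6, 7, 14, 16).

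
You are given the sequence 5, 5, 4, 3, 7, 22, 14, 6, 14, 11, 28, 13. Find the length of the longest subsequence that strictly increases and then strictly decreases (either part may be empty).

5

inc[i] = longest strictly increasing subsequence ending at i; dec[i] = longest strictly decreasing subsequence starting at i:
i:      1  2  3  4  5  6  7  8  9 10 11 12
a[i]:   5  5  4  3  7 22 14  6 14 11 28 13
inc:    1  1  1  1  2  3  3  2  3  3  4  4
dec:    3  3  2  1  2  3  2  1  2  1  2  1
Best peak at i=6 (value 22): inc=3, dec=3, length 3+3−1 = 5.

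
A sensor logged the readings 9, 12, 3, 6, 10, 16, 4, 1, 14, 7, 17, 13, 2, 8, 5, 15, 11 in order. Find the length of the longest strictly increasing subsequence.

5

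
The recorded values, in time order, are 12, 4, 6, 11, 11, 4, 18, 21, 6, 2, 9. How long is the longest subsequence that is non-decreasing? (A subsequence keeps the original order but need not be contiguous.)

Let dp[i] be the length of the longest such subsequence ending at index i:
i:      1  2  3  4  5  6  7  8  9 10 11
a[i]:  12  4  6 11 11  4 18 21  6  2  9
dp:     1  1  2  3  4  2  5  6  3  1  4
Maximum dp value is 6.

6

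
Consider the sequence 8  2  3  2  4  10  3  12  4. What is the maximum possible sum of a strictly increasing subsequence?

31

Let S[i] be the best sum of a strictly increasing subsequence ending at i:
i:      1  2  3  4  5  6  7  8  9
a[i]:   8  2  3  2  4 10  3 12  4
S:      8  2  5  2  9 19  5 31  9
Maximum is 31 (e.g. 2 + 3 + 4 + 10 + 12).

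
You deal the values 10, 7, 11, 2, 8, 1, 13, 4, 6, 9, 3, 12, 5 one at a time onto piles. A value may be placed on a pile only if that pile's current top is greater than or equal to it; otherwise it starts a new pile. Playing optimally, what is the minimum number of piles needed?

5

The minimum number of non-increasing subsequences covering a sequence equals the length of its longest strictly increasing subsequence.
LIS length is 5 (e.g. 2, 4, 6, 9, 12), so 5 piles are needed.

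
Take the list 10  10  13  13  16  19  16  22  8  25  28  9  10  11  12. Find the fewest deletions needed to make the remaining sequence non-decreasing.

Fewest deletions = n − (longest non-decreasing subsequence).
i:      1  2  3  4  5  6  7  8  9 10 11 12 13 14 15
a[i]:  10 10 13 13 16 19 16 22  8 25 28  9 10 11 12
dp:     1  2  3  4  5  6  6  7  1  8  9  2  3  4  5
max dp = 9, so deletions = 15 − 9 = 6.

6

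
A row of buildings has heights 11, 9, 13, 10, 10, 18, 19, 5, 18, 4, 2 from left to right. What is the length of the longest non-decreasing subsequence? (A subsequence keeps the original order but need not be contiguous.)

5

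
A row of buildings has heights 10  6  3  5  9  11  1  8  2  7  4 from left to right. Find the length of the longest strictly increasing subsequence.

Track the smallest tail for each achievable length (strict):
10 → extends → [10]
6 → replaces 10 → [6]
3 → replaces 6 → [3]
5 → extends → [3, 5]
9 → extends → [3, 5, 9]
11 → extends → [3, 5, 9, 11]
1 → replaces 3 → [1, 5, 9, 11]
8 → replaces 9 → [1, 5, 8, 11]
2 → replaces 5 → [1, 2, 8, 11]
7 → replaces 8 → [1, 2, 7, 11]
4 → replaces 7 → [1, 2, 4, 11]
Four tails, so the longest strictly increasing subsequence has length 4 (e.g. 3, 5, 9, 11).

4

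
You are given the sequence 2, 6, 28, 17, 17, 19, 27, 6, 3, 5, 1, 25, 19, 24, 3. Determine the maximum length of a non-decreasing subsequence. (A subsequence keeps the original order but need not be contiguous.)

Let dp[i] be the length of the longest such subsequence ending at index i:
i:      1  2  3  4  5  6  7  8  9 10 11 12 13 14 15
a[i]:   2  6 28 17 17 19 27  6  3  5  1 25 19 24  3
dp:     1  2  3  3  4  5  6  3  2  3  1  6  6  7  3
Maximum dp value is 7.

7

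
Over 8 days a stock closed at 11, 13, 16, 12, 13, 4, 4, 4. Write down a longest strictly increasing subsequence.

11, 13, 16

Patience tails give the LIS length; then backtrack through the dp parents:
11 → extends → [11]
13 → extends → [11, 13]
16 → extends → [11, 13, 16]
12 → replaces 13 → [11, 12, 16]
13 → replaces 16 → [11, 12, 13]
4 → replaces 11 → [4, 12, 13]
4 → already a tail → [4, 12, 13]
4 → already a tail → [4, 12, 13]
Length 3; one witness is 11, 13, 16.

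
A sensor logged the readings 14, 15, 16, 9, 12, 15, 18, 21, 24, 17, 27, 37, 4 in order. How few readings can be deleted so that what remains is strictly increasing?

Fewest deletions = n − (longest strictly increasing subsequence).
Patience tails:
14 → extends → [14]
15 → extends → [14, 15]
16 → extends → [14, 15, 16]
9 → replaces 14 → [9, 15, 16]
12 → replaces 15 → [9, 12, 16]
15 → replaces 16 → [9, 12, 15]
18 → extends → [9, 12, 15, 18]
21 → extends → [9, 12, 15, 18, 21]
24 → extends → [9, 12, 15, 18, 21, 24]
17 → replaces 18 → [9, 12, 15, 17, 21, 24]
27 → extends → [9, 12, 15, 17, 21, 24, 27]
37 → extends → [9, 12, 15, 17, 21, 24, 27, 37]
4 → replaces 9 → [4, 12, 15, 17, 21, 24, 27, 37]
Longest strictly increasing subsequence has length 8, so deletions = 13 − 8 = 5.

5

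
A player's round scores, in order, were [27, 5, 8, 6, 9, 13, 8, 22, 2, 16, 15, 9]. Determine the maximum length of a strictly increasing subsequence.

5

Track the smallest tail for each achievable length (strict):
27 → extends → [27]
5 → replaces 27 → [5]
8 → extends → [5, 8]
6 → replaces 8 → [5, 6]
9 → extends → [5, 6, 9]
13 → extends → [5, 6, 9, 13]
8 → replaces 9 → [5, 6, 8, 13]
22 → extends → [5, 6, 8, 13, 22]
2 → replaces 5 → [2, 6, 8, 13, 22]
16 → replaces 22 → [2, 6, 8, 13, 16]
15 → replaces 16 → [2, 6, 8, 13, 15]
9 → replaces 13 → [2, 6, 8, 9, 15]
Five tails, so the longest strictly increasing subsequence has length 5 (e.g. 5, 8, 9, 13, 22).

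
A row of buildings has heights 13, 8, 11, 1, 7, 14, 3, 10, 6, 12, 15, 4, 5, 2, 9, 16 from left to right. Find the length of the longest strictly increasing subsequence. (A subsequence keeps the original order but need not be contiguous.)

6

Let dp[i] be the length of the longest such subsequence ending at index i:
i:      1  2  3  4  5  6  7  8  9 10 11 12 13 14 15 16
a[i]:  13  8 11  1  7 14  3 10  6 12 15  4  5  2  9 16
dp:     1  1  2  1  2  3  2  3  3  4  5  3  4  2  5  6
Maximum dp value is 6.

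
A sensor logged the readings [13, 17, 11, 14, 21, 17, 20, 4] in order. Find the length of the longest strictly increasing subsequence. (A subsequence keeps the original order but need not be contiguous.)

4

Let dp[i] be the length of the longest such subsequence ending at index i:
i:      1  2  3  4  5  6  7  8
a[i]:  13 17 11 14 21 17 20  4
dp:     1  2  1  2  3  3  4  1
Maximum dp value is 4.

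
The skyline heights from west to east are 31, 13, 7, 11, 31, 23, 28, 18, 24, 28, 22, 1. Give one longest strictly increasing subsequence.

7, 11, 23, 24, 28

Patience tails give the LIS length; then backtrack through the dp parents:
31 → extends → [31]
13 → replaces 31 → [13]
7 → replaces 13 → [7]
11 → extends → [7, 11]
31 → extends → [7, 11, 31]
23 → replaces 31 → [7, 11, 23]
28 → extends → [7, 11, 23, 28]
18 → replaces 23 → [7, 11, 18, 28]
24 → replaces 28 → [7, 11, 18, 24]
28 → extends → [7, 11, 18, 24, 28]
22 → replaces 24 → [7, 11, 18, 22, 28]
1 → replaces 7 → [1, 11, 18, 22, 28]
Length 5; one witness is 7, 11, 23, 24, 28.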